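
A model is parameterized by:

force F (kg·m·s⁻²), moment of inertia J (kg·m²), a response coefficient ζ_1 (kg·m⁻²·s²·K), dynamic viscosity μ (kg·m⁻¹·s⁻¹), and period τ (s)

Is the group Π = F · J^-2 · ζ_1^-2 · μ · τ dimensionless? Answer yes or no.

Sum the exponent of each base dimension across the product:
  M: [F]_M − 2·[J]_M − 2·[ζ_1]_M + [μ]_M + [τ]_M = (1) − 2·(1) − 2·(1) + (1) + (0) = -2
  L: [F]_L − 2·[J]_L − 2·[ζ_1]_L + [μ]_L + [τ]_L = (1) − 2·(2) − 2·(-2) + (-1) + (0) = 0
  T: [F]_T − 2·[J]_T − 2·[ζ_1]_T + [μ]_T + [τ]_T = (-2) − 2·(0) − 2·(2) + (-1) + (1) = -6
  Θ: [F]_Θ − 2·[J]_Θ − 2·[ζ_1]_Θ + [μ]_Θ + [τ]_Θ = (0) − 2·(0) − 2·(1) + (0) + (0) = -2
Net dimensions [M⁻² T⁻⁶ Θ⁻²] ≠ [1] — not dimensionless.

no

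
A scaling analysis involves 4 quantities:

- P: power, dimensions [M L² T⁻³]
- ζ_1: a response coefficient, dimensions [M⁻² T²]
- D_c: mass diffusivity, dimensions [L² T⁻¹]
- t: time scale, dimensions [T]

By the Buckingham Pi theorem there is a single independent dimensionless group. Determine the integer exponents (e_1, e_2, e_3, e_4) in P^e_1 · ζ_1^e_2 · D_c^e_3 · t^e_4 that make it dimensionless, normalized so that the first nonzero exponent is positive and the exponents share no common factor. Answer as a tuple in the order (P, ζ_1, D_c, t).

M: e_1·(1) + e_2·(-2) + e_3·(0) + e_4·(0) = 0
L: e_1·(2) + e_2·(0) + e_3·(2) + e_4·(0) = 0
T: e_1·(-3) + e_2·(2) + e_3·(-1) + e_4·(1) = 0
Solving this homogeneous linear system for the smallest-integer solution (first nonzero entry positive) gives (2, 1, -2, 2).

(2, 1, -2, 2)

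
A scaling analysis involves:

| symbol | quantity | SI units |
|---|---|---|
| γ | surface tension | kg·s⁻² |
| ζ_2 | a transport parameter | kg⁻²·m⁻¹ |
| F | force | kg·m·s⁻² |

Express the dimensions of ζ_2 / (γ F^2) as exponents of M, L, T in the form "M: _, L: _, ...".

M: -5, L: -3, T: 6

Collect each base-dimension exponent across the product:
  M: −(1) + (-2) − 2·(1) = -5
  L: −(0) + (-1) − 2·(1) = -3
  T: −(-2) + (0) − 2·(-2) = 6
So the dimensions are [M⁻⁵ L⁻³ T⁶].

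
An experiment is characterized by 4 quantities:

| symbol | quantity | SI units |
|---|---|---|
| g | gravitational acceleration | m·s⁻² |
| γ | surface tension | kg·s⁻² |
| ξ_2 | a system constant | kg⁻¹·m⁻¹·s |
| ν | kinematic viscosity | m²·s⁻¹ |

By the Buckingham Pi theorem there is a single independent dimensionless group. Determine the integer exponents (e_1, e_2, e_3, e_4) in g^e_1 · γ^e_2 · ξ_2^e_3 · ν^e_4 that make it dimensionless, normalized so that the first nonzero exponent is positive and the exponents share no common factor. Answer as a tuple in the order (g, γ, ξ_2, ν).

(1, -1, -1, -1)

M: e_1·(0) + e_2·(1) + e_3·(-1) + e_4·(0) = 0
L: e_1·(1) + e_2·(0) + e_3·(-1) + e_4·(2) = 0
T: e_1·(-2) + e_2·(-2) + e_3·(1) + e_4·(-1) = 0
Solving this homogeneous linear system for the smallest-integer solution (first nonzero entry positive) gives (1, -1, -1, -1).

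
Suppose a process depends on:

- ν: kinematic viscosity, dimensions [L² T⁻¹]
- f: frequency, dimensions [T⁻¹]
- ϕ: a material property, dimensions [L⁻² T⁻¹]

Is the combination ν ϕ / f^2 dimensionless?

Sum the exponent of each base dimension across the product:
  L: [ν]_L − 2·[f]_L + [ϕ]_L = (2) − 2·(0) + (-2) = 0
  T: [ν]_T − 2·[f]_T + [ϕ]_T = (-1) − 2·(-1) + (-1) = 0
All base exponents vanish — dimensionless.

yes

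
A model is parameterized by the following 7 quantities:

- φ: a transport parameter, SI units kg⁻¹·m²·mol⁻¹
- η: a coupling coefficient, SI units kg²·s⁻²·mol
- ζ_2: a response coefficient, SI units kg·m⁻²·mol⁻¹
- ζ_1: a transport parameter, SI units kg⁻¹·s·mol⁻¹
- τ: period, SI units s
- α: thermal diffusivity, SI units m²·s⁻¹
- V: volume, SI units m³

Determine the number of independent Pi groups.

3

There are 7 variables and 4 base dimensions (M, L, T, N).
The dimension matrix has rank 4.
Independent dimensionless groups: 7 − 4 = 3.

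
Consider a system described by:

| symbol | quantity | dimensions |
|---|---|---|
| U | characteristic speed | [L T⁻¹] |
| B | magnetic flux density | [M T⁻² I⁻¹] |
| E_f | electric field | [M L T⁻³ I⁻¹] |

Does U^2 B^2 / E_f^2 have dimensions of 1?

Sum the exponent of each base dimension across the product:
  M: 2·[U]_M + 2·[B]_M − 2·[E_f]_M = 2·(0) + 2·(1) − 2·(1) = 0
  L: 2·[U]_L + 2·[B]_L − 2·[E_f]_L = 2·(1) + 2·(0) − 2·(1) = 0
  T: 2·[U]_T + 2·[B]_T − 2·[E_f]_T = 2·(-1) + 2·(-2) − 2·(-3) = 0
  I: 2·[U]_I + 2·[B]_I − 2·[E_f]_I = 2·(0) + 2·(-1) − 2·(-1) = 0
All base exponents vanish — dimensionless.

yes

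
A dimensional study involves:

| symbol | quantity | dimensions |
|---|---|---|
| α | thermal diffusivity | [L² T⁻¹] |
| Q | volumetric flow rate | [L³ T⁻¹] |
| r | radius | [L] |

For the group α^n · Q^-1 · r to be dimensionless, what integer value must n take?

Balance the L exponent: (2)·n from α, plus −(3) + (1) = -2 from the rest, must sum to zero.
2n − 2 = 0, so n = 1.

1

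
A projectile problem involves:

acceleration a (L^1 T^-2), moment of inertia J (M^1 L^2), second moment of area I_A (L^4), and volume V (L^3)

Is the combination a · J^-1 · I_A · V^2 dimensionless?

no

Sum the exponent of each base dimension across the product:
  M: [a]_M − [J]_M + [I_A]_M + 2·[V]_M = (0) − (1) + (0) + 2·(0) = -1
  L: [a]_L − [J]_L + [I_A]_L + 2·[V]_L = (1) − (2) + (4) + 2·(3) = 9
  T: [a]_T − [J]_T + [I_A]_T + 2·[V]_T = (-2) − (0) + (0) + 2·(0) = -2
Net dimensions [M⁻¹ L⁹ T⁻²] ≠ [1] — not dimensionless.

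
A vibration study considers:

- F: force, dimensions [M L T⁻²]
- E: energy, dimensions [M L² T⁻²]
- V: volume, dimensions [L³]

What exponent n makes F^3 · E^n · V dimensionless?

-3

Balance the M exponent: (1)·n from E, plus 3·(1) + (0) = 3 from the rest, must sum to zero.
n + 3 = 0, so n = -3.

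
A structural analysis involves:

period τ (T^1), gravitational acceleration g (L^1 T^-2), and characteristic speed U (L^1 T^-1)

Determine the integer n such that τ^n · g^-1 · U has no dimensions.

Balance the T exponent: (1)·n from τ, plus −(-2) + (-1) = 1 from the rest, must sum to zero.
n + 1 = 0, so n = -1.

-1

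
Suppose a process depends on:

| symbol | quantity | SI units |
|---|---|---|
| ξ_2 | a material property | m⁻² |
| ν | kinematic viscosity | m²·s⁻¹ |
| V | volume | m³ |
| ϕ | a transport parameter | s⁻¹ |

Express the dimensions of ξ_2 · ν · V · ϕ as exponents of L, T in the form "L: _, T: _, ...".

L: 3, T: -2

Collect each base-dimension exponent across the product:
  L: (-2) + (2) + (3) + (0) = 3
  T: (0) + (-1) + (0) + (-1) = -2
So the dimensions are [L³ T⁻²].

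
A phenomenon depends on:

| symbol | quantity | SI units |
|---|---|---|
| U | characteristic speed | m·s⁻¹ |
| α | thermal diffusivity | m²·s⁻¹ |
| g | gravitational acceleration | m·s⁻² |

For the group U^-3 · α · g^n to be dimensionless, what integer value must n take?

Balance the L exponent: (1)·n from g, plus −3·(1) + (2) = -1 from the rest, must sum to zero.
n − 1 = 0, so n = 1.

1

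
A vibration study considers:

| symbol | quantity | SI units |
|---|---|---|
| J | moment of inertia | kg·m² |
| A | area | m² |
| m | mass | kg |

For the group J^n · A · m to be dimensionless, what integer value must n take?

-1

Balance the M exponent: (1)·n from J, plus (0) + (1) = 1 from the rest, must sum to zero.
n + 1 = 0, so n = -1.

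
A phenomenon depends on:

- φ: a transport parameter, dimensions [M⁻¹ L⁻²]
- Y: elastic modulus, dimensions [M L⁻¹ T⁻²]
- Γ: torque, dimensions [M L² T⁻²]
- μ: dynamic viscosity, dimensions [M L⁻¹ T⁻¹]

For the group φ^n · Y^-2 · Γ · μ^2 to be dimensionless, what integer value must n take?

Balance the M exponent: (-1)·n from φ, plus −2·(1) + (1) + 2·(1) = 1 from the rest, must sum to zero.
−n + 1 = 0, so n = 1.

1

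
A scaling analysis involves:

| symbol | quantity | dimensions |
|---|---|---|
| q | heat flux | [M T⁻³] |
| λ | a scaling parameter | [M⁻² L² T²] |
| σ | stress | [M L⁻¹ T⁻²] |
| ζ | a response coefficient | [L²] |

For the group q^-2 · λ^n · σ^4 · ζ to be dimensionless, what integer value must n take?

1

Balance the M exponent: (-2)·n from λ, plus −2·(1) + 4·(1) + (0) = 2 from the rest, must sum to zero.
-2n + 2 = 0, so n = 1.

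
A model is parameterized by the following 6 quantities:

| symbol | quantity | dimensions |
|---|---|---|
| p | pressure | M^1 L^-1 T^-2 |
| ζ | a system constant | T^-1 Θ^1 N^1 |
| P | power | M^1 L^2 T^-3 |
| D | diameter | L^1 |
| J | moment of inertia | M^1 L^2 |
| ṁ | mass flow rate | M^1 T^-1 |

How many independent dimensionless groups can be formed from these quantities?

2

There are 6 variables and 5 base dimensions (M, L, T, Θ, N).
The dimension matrix has rank 4 (less than 5: the dimension vectors are linearly dependent).
Independent dimensionless groups: 6 − 4 = 2.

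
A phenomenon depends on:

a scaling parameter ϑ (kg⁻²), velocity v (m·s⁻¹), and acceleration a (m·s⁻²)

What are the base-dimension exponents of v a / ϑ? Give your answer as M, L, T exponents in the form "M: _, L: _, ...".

M: 2, L: 2, T: -3

Collect each base-dimension exponent across the product:
  M: −(-2) + (0) + (0) = 2
  L: −(0) + (1) + (1) = 2
  T: −(0) + (-1) + (-2) = -3
So the dimensions are [M² L² T⁻³].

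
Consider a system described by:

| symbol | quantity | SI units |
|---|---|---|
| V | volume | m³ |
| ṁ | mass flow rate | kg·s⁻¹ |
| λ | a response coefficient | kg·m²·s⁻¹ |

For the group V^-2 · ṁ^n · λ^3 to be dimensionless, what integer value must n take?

-3

Balance the M exponent: (1)·n from ṁ, plus −2·(0) + 3·(1) = 3 from the rest, must sum to zero.
n + 3 = 0, so n = -3.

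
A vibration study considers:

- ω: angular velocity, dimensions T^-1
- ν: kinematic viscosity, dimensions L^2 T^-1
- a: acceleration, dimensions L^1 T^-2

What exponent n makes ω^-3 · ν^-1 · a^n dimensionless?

Balance the L exponent: (1)·n from a, plus −3·(0) − (2) = -2 from the rest, must sum to zero.
n − 2 = 0, so n = 2.

2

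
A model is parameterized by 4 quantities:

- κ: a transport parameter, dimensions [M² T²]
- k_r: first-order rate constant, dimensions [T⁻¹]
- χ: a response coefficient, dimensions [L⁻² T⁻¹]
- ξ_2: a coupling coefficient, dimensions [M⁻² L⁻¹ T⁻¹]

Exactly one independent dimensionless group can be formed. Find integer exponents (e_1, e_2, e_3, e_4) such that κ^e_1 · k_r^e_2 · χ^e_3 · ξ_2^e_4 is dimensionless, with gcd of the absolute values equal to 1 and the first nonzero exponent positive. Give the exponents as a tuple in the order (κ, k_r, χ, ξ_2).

(2, 3, -1, 2)

M: e_1·(2) + e_2·(0) + e_3·(0) + e_4·(-2) = 0
L: e_1·(0) + e_2·(0) + e_3·(-2) + e_4·(-1) = 0
T: e_1·(2) + e_2·(-1) + e_3·(-1) + e_4·(-1) = 0
Solving this homogeneous linear system for the smallest-integer solution (first nonzero entry positive) gives (2, 3, -1, 2).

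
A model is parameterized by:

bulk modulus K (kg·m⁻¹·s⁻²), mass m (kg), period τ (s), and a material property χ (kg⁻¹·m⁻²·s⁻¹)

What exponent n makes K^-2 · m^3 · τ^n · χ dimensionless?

-3

Balance the T exponent: (1)·n from τ, plus −2·(-2) + 3·(0) + (-1) = 3 from the rest, must sum to zero.
n + 3 = 0, so n = -3.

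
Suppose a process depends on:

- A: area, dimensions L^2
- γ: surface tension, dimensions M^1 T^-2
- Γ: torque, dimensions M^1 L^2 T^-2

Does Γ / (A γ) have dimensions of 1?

yes

Sum the exponent of each base dimension across the product:
  M: −[A]_M − [γ]_M + [Γ]_M = −(0) − (1) + (1) = 0
  L: −[A]_L − [γ]_L + [Γ]_L = −(2) − (0) + (2) = 0
  T: −[A]_T − [γ]_T + [Γ]_T = −(0) − (-2) + (-2) = 0
  Θ: −[A]_Θ − [γ]_Θ + [Γ]_Θ = −(0) − (0) + (0) = 0
All base exponents vanish — dimensionless.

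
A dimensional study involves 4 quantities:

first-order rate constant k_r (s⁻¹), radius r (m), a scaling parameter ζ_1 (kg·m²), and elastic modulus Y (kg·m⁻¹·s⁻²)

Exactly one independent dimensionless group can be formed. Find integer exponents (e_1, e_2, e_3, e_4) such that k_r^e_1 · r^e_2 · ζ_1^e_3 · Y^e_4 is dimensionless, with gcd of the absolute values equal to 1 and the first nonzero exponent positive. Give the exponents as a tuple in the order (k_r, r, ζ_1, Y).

(2, -3, 1, -1)

M: e_1·(0) + e_2·(0) + e_3·(1) + e_4·(1) = 0
L: e_1·(0) + e_2·(1) + e_3·(2) + e_4·(-1) = 0
T: e_1·(-1) + e_2·(0) + e_3·(0) + e_4·(-2) = 0
Solving this homogeneous linear system for the smallest-integer solution (first nonzero entry positive) gives (2, -3, 1, -1).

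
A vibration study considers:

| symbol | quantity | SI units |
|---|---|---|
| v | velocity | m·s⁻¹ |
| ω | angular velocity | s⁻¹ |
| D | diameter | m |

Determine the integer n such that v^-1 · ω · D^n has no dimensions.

1

Balance the L exponent: (1)·n from D, plus −(1) + (0) = -1 from the rest, must sum to zero.
n − 1 = 0, so n = 1.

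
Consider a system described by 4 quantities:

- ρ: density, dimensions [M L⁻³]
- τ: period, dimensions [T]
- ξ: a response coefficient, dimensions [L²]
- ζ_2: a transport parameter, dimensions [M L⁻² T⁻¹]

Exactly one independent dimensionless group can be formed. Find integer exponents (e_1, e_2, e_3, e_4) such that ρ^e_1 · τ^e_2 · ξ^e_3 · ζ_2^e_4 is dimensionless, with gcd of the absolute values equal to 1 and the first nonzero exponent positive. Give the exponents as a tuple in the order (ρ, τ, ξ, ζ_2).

M: e_1·(1) + e_2·(0) + e_3·(0) + e_4·(1) = 0
L: e_1·(-3) + e_2·(0) + e_3·(2) + e_4·(-2) = 0
T: e_1·(0) + e_2·(1) + e_3·(0) + e_4·(-1) = 0
Solving this homogeneous linear system for the smallest-integer solution (first nonzero entry positive) gives (2, -2, 1, -2).

(2, -2, 1, -2)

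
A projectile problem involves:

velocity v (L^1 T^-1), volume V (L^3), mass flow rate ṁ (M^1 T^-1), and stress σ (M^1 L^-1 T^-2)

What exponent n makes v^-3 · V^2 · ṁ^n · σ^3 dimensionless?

Balance the M exponent: (1)·n from ṁ, plus −3·(0) + 2·(0) + 3·(1) = 3 from the rest, must sum to zero.
n + 3 = 0, so n = -3.

-3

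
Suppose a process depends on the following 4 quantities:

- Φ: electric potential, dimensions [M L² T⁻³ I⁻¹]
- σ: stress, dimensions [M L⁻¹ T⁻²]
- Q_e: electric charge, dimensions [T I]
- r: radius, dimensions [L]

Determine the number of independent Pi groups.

There are 4 variables and 4 base dimensions (M, L, T, I).
The dimension matrix has rank 3 (less than 4: the dimension vectors are linearly dependent).
Independent dimensionless groups: 4 − 3 = 1.

1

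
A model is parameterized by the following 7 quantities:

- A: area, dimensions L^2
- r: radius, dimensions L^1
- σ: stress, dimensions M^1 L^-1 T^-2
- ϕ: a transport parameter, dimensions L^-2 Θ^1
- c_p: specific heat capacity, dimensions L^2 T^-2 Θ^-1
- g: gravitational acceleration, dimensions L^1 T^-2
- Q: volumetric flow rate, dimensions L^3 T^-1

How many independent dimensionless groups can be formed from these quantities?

There are 7 variables and 4 base dimensions (M, L, T, Θ).
The dimension matrix has rank 4.
Independent dimensionless groups: 7 − 4 = 3.

3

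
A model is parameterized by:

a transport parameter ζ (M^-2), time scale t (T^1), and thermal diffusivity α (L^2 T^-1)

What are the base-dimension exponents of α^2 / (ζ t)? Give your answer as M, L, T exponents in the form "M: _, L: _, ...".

M: 2, L: 4, T: -3

Collect each base-dimension exponent across the product:
  M: −(-2) − (0) + 2·(0) = 2
  L: −(0) − (0) + 2·(2) = 4
  T: −(0) − (1) + 2·(-1) = -3
So the dimensions are [M² L⁴ T⁻³].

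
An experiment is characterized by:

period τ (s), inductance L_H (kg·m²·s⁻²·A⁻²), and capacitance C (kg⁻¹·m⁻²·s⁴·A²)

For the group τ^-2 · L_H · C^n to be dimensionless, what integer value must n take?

Balance the M exponent: (-1)·n from C, plus −2·(0) + (1) = 1 from the rest, must sum to zero.
−n + 1 = 0, so n = 1.

1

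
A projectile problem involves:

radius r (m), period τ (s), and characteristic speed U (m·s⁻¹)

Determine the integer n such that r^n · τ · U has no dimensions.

-1

Balance the L exponent: (1)·n from r, plus (0) + (1) = 1 from the rest, must sum to zero.
n + 1 = 0, so n = -1.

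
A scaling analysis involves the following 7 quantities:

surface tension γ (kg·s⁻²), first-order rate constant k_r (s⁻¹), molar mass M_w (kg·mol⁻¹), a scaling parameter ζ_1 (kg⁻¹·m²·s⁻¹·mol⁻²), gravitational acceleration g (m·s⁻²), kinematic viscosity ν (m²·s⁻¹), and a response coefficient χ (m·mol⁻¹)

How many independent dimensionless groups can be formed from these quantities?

3

There are 7 variables and 4 base dimensions (M, L, T, N).
The dimension matrix has rank 4.
Independent dimensionless groups: 7 − 4 = 3.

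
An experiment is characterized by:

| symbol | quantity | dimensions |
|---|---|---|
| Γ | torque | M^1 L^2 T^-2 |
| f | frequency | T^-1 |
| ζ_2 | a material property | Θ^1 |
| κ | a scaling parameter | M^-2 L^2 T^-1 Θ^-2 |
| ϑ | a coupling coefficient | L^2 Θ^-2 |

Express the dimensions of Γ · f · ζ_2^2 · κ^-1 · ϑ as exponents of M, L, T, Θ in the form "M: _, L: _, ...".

M: 3, L: 2, T: -2, Θ: 2

Collect each base-dimension exponent across the product:
  M: (1) + (0) + 2·(0) − (-2) + (0) = 3
  L: (2) + (0) + 2·(0) − (2) + (2) = 2
  T: (-2) + (-1) + 2·(0) − (-1) + (0) = -2
  Θ: (0) + (0) + 2·(1) − (-2) + (-2) = 2
So the dimensions are [M³ L² T⁻² Θ²].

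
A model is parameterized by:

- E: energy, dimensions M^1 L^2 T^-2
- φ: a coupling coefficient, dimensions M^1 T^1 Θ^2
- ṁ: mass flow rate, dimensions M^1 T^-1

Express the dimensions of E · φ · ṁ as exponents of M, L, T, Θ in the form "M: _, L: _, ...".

M: 3, L: 2, T: -2, Θ: 2

Collect each base-dimension exponent across the product:
  M: (1) + (1) + (1) = 3
  L: (2) + (0) + (0) = 2
  T: (-2) + (1) + (-1) = -2
  Θ: (0) + (2) + (0) = 2
So the dimensions are [M³ L² T⁻² Θ²].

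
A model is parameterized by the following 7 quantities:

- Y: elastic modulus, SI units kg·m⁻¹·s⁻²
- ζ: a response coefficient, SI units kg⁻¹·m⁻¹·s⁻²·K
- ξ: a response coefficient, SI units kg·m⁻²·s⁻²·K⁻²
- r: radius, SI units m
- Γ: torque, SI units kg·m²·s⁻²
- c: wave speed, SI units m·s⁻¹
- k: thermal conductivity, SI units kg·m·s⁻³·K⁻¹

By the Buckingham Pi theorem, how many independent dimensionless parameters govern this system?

3

There are 7 variables and 4 base dimensions (M, L, T, Θ).
The dimension matrix has rank 4.
Independent dimensionless groups: 7 − 4 = 3.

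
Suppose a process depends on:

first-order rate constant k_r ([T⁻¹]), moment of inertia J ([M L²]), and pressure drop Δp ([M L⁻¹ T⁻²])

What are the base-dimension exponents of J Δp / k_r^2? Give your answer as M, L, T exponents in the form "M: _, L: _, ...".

M: 2, L: 1, T: 0

Collect each base-dimension exponent across the product:
  M: −2·(0) + (1) + (1) = 2
  L: −2·(0) + (2) + (-1) = 1
  T: −2·(-1) + (0) + (-2) = 0
So the dimensions are [M² L].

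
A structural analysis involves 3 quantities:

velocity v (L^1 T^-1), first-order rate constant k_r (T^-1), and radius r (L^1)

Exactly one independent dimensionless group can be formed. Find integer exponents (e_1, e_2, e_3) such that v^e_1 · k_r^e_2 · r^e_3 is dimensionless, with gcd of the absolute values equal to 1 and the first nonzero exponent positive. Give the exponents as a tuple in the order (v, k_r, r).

L: e_1·(1) + e_2·(0) + e_3·(1) = 0
T: e_1·(-1) + e_2·(-1) + e_3·(0) = 0
Solving this homogeneous linear system for the smallest-integer solution (first nonzero entry positive) gives (1, -1, -1).

(1, -1, -1)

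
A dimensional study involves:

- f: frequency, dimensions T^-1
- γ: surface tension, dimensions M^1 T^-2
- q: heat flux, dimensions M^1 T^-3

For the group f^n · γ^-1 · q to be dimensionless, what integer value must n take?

Balance the T exponent: (-1)·n from f, plus −(-2) + (-3) = -1 from the rest, must sum to zero.
−n − 1 = 0, so n = -1.

-1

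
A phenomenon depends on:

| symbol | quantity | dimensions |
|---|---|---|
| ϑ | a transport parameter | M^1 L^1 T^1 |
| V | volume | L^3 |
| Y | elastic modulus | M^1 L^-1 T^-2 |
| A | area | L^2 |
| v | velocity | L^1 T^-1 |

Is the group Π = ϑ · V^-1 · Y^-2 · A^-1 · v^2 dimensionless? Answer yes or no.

no

Sum the exponent of each base dimension across the product:
  M: [ϑ]_M − [V]_M − 2·[Y]_M − [A]_M + 2·[v]_M = (1) − (0) − 2·(1) − (0) + 2·(0) = -1
  L: [ϑ]_L − [V]_L − 2·[Y]_L − [A]_L + 2·[v]_L = (1) − (3) − 2·(-1) − (2) + 2·(1) = 0
  T: [ϑ]_T − [V]_T − 2·[Y]_T − [A]_T + 2·[v]_T = (1) − (0) − 2·(-2) − (0) + 2·(-1) = 3
Net dimensions [M⁻¹ T³] ≠ [1] — not dimensionless.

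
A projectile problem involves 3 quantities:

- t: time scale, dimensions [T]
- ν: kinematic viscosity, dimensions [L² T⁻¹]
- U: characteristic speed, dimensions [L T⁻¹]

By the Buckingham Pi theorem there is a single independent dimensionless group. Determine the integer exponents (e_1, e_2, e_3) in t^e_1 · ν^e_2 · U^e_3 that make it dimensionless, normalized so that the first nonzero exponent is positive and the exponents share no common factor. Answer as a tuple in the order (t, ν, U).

L: e_1·(0) + e_2·(2) + e_3·(1) = 0
T: e_1·(1) + e_2·(-1) + e_3·(-1) = 0
Solving this homogeneous linear system for the smallest-integer solution (first nonzero entry positive) gives (1, -1, 2).

(1, -1, 2)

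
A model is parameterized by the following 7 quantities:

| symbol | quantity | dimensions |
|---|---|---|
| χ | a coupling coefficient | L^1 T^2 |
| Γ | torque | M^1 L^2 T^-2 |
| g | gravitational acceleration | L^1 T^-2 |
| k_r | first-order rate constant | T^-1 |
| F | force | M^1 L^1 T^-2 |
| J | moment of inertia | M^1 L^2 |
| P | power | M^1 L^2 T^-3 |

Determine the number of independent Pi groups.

There are 7 variables and 3 base dimensions (M, L, T).
The dimension matrix has rank 3.
Independent dimensionless groups: 7 − 3 = 4.

4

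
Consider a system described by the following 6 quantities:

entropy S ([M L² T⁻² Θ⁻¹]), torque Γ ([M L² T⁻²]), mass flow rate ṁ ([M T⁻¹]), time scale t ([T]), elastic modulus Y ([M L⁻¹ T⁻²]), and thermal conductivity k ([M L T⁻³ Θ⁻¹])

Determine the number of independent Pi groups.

2

There are 6 variables and 4 base dimensions (M, L, T, Θ).
The dimension matrix has rank 4.
Independent dimensionless groups: 6 − 4 = 2.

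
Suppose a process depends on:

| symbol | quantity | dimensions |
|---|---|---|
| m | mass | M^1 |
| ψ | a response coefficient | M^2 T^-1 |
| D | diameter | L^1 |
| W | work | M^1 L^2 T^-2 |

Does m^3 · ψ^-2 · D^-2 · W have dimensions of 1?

Sum the exponent of each base dimension across the product:
  M: 3·[m]_M − 2·[ψ]_M − 2·[D]_M + [W]_M = 3·(1) − 2·(2) − 2·(0) + (1) = 0
  L: 3·[m]_L − 2·[ψ]_L − 2·[D]_L + [W]_L = 3·(0) − 2·(0) − 2·(1) + (2) = 0
  T: 3·[m]_T − 2·[ψ]_T − 2·[D]_T + [W]_T = 3·(0) − 2·(-1) − 2·(0) + (-2) = 0
  Θ: 3·[m]_Θ − 2·[ψ]_Θ − 2·[D]_Θ + [W]_Θ = 3·(0) − 2·(0) − 2·(0) + (0) = 0
All base exponents vanish — dimensionless.

yes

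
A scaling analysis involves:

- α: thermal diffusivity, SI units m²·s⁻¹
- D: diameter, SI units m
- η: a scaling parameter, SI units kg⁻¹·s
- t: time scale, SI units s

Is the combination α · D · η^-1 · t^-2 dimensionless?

Sum the exponent of each base dimension across the product:
  M: [α]_M + [D]_M − [η]_M − 2·[t]_M = (0) + (0) − (-1) − 2·(0) = 1
  L: [α]_L + [D]_L − [η]_L − 2·[t]_L = (2) + (1) − (0) − 2·(0) = 3
  T: [α]_T + [D]_T − [η]_T − 2·[t]_T = (-1) + (0) − (1) − 2·(1) = -4
Net dimensions [M L³ T⁻⁴] ≠ [1] — not dimensionless.

no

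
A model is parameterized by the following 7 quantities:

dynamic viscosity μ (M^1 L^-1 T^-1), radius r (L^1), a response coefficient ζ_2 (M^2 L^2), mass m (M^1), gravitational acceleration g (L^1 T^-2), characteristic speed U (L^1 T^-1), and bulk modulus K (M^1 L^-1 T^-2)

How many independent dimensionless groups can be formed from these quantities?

There are 7 variables and 3 base dimensions (M, L, T).
The dimension matrix has rank 3.
Independent dimensionless groups: 7 − 3 = 4.

4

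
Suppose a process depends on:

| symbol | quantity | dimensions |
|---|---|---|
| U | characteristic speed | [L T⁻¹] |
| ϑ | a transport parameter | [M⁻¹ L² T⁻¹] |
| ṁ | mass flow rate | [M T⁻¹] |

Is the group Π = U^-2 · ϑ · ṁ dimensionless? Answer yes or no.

Sum the exponent of each base dimension across the product:
  M: −2·[U]_M + [ϑ]_M + [ṁ]_M = −2·(0) + (-1) + (1) = 0
  L: −2·[U]_L + [ϑ]_L + [ṁ]_L = −2·(1) + (2) + (0) = 0
  T: −2·[U]_T + [ϑ]_T + [ṁ]_T = −2·(-1) + (-1) + (-1) = 0
All base exponents vanish — dimensionless.

yes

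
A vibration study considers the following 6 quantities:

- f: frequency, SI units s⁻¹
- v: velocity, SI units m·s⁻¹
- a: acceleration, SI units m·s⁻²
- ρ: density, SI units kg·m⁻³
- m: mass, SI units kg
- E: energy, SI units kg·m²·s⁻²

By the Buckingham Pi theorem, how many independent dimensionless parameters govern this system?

3

There are 6 variables and 3 base dimensions (M, L, T).
The dimension matrix has rank 3.
Independent dimensionless groups: 6 − 3 = 3.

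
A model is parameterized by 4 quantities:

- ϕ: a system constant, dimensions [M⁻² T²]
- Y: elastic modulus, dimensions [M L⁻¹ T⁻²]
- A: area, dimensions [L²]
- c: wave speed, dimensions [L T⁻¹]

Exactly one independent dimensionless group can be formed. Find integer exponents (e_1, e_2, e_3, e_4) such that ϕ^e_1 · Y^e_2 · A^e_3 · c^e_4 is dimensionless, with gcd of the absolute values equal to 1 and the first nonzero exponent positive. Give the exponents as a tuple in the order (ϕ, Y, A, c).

M: e_1·(-2) + e_2·(1) + e_3·(0) + e_4·(0) = 0
L: e_1·(0) + e_2·(-1) + e_3·(2) + e_4·(1) = 0
T: e_1·(2) + e_2·(-2) + e_3·(0) + e_4·(-1) = 0
Solving this homogeneous linear system for the smallest-integer solution (first nonzero entry positive) gives (1, 2, 2, -2).

(1, 2, 2, -2)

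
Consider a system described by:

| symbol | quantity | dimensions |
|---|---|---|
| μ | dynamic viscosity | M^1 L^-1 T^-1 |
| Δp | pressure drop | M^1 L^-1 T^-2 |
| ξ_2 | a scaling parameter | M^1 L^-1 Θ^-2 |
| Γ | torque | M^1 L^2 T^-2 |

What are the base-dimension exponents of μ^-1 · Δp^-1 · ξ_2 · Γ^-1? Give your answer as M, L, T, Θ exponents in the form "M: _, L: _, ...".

M: -2, L: -1, T: 5, Θ: -2

Collect each base-dimension exponent across the product:
  M: −(1) − (1) + (1) − (1) = -2
  L: −(-1) − (-1) + (-1) − (2) = -1
  T: −(-1) − (-2) + (0) − (-2) = 5
  Θ: −(0) − (0) + (-2) − (0) = -2
So the dimensions are [M⁻² L⁻¹ T⁵ Θ⁻²].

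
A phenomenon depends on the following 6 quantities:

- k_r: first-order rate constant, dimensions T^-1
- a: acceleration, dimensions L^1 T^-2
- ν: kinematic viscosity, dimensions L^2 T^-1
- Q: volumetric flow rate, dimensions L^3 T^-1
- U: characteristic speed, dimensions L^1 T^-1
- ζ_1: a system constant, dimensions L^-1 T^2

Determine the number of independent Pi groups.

4

There are 6 variables and 2 base dimensions (L, T).
The dimension matrix has rank 2.
Independent dimensionless groups: 6 − 2 = 4.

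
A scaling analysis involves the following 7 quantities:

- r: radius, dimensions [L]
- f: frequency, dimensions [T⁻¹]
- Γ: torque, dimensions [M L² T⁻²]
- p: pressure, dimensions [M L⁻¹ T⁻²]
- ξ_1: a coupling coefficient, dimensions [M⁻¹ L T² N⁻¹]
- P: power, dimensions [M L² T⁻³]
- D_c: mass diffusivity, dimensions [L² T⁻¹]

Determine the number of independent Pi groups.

3

There are 7 variables and 4 base dimensions (M, L, T, N).
The dimension matrix has rank 4.
Independent dimensionless groups: 7 − 4 = 3.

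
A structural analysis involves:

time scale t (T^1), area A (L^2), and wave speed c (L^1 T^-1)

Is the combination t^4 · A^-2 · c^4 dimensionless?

yes

Sum the exponent of each base dimension across the product:
  M: 4·[t]_M − 2·[A]_M + 4·[c]_M = 4·(0) − 2·(0) + 4·(0) = 0
  L: 4·[t]_L − 2·[A]_L + 4·[c]_L = 4·(0) − 2·(2) + 4·(1) = 0
  T: 4·[t]_T − 2·[A]_T + 4·[c]_T = 4·(1) − 2·(0) + 4·(-1) = 0
  N: 4·[t]_N − 2·[A]_N + 4·[c]_N = 4·(0) − 2·(0) + 4·(0) = 0
All base exponents vanish — dimensionless.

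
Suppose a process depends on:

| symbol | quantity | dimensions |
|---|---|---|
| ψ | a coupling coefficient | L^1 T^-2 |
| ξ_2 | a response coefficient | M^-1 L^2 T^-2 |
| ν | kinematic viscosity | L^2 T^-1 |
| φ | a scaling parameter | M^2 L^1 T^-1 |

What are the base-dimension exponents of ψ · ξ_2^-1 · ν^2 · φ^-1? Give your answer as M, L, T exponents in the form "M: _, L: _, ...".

M: -1, L: 2, T: -1

Collect each base-dimension exponent across the product:
  M: (0) − (-1) + 2·(0) − (2) = -1
  L: (1) − (2) + 2·(2) − (1) = 2
  T: (-2) − (-2) + 2·(-1) − (-1) = -1
So the dimensions are [M⁻¹ L² T⁻¹].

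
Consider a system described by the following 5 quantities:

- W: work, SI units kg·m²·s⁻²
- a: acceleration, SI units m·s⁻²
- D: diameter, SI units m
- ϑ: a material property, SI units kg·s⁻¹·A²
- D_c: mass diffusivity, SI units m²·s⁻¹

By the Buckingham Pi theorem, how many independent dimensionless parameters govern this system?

There are 5 variables and 4 base dimensions (M, L, T, I).
The dimension matrix has rank 4.
Independent dimensionless groups: 5 − 4 = 1.

1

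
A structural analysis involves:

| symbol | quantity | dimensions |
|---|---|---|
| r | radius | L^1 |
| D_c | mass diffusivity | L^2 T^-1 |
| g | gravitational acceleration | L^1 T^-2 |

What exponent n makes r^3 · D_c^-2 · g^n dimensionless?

1

Balance the L exponent: (1)·n from g, plus 3·(1) − 2·(2) = -1 from the rest, must sum to zero.
n − 1 = 0, so n = 1.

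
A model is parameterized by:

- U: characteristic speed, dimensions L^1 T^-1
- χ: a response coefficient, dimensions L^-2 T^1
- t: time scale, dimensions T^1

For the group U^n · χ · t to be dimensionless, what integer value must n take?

Balance the L exponent: (1)·n from U, plus (-2) + (0) = -2 from the rest, must sum to zero.
n − 2 = 0, so n = 2.

2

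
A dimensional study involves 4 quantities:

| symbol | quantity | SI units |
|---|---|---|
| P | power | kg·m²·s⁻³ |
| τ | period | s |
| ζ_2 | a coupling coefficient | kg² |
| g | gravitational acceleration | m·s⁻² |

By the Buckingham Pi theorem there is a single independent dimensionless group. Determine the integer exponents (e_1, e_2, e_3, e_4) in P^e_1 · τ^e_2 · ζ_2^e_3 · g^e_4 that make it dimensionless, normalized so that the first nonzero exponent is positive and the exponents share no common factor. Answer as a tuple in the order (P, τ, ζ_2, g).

M: e_1·(1) + e_2·(0) + e_3·(2) + e_4·(0) = 0
L: e_1·(2) + e_2·(0) + e_3·(0) + e_4·(1) = 0
T: e_1·(-3) + e_2·(1) + e_3·(0) + e_4·(-2) = 0
Solving this homogeneous linear system for the smallest-integer solution (first nonzero entry positive) gives (2, -2, -1, -4).

(2, -2, -1, -4)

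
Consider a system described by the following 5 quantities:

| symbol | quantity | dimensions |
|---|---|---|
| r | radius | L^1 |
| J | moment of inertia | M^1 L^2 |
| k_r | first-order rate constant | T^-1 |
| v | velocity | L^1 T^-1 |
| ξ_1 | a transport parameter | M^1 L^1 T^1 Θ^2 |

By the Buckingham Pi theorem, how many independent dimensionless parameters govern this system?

1

There are 5 variables and 4 base dimensions (M, L, T, Θ).
The dimension matrix has rank 4.
Independent dimensionless groups: 5 − 4 = 1.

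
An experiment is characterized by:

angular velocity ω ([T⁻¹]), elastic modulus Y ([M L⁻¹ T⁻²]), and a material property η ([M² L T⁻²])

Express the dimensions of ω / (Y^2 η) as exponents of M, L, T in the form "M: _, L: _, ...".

Collect each base-dimension exponent across the product:
  M: (0) − 2·(1) − (2) = -4
  L: (0) − 2·(-1) − (1) = 1
  T: (-1) − 2·(-2) − (-2) = 5
So the dimensions are [M⁻⁴ L T⁵].

M: -4, L: 1, T: 5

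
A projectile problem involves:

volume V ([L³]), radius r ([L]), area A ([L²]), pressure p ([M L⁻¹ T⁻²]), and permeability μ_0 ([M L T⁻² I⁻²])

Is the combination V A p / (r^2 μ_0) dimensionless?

Sum the exponent of each base dimension across the product:
  M: [V]_M − 2·[r]_M + [A]_M + [p]_M − [μ_0]_M = (0) − 2·(0) + (0) + (1) − (1) = 0
  L: [V]_L − 2·[r]_L + [A]_L + [p]_L − [μ_0]_L = (3) − 2·(1) + (2) + (-1) − (1) = 1
  T: [V]_T − 2·[r]_T + [A]_T + [p]_T − [μ_0]_T = (0) − 2·(0) + (0) + (-2) − (-2) = 0
  I: [V]_I − 2·[r]_I + [A]_I + [p]_I − [μ_0]_I = (0) − 2·(0) + (0) + (0) − (-2) = 2
Net dimensions [L I²] ≠ [1] — not dimensionless.

no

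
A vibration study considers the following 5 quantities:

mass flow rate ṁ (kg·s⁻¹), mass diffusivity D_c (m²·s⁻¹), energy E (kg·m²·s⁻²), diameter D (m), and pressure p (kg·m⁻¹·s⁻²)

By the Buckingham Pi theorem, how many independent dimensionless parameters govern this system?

There are 5 variables and 3 base dimensions (M, L, T).
The dimension matrix has rank 3.
Independent dimensionless groups: 5 − 3 = 2.

2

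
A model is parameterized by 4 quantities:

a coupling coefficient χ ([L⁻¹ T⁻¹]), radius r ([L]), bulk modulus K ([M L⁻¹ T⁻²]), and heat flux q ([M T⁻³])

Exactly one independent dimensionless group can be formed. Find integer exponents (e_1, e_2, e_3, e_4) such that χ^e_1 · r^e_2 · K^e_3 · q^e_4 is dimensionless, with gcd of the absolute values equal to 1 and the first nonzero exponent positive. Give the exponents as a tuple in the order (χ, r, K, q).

(1, 2, 1, -1)

M: e_1·(0) + e_2·(0) + e_3·(1) + e_4·(1) = 0
L: e_1·(-1) + e_2·(1) + e_3·(-1) + e_4·(0) = 0
T: e_1·(-1) + e_2·(0) + e_3·(-2) + e_4·(-3) = 0
Solving this homogeneous linear system for the smallest-integer solution (first nonzero entry positive) gives (1, 2, 1, -1).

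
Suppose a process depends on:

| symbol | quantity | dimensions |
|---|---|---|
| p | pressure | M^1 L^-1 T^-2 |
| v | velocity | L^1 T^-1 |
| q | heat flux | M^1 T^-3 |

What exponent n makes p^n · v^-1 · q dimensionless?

Balance the M exponent: (1)·n from p, plus −(0) + (1) = 1 from the rest, must sum to zero.
n + 1 = 0, so n = -1.

-1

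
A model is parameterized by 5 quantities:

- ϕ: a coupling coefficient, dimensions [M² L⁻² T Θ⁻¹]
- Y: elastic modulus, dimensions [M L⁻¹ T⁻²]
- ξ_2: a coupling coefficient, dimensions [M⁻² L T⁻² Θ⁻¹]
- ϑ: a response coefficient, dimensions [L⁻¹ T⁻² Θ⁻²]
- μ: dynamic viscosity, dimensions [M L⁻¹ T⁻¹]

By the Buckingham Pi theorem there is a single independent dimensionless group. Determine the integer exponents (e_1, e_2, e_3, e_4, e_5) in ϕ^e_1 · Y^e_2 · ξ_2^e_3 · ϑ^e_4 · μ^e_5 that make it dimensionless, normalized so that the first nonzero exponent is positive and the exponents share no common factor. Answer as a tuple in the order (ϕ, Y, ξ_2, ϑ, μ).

(1, 1, 1, -1, -1)

M: e_1·(2) + e_2·(1) + e_3·(-2) + e_4·(0) + e_5·(1) = 0
L: e_1·(-2) + e_2·(-1) + e_3·(1) + e_4·(-1) + e_5·(-1) = 0
T: e_1·(1) + e_2·(-2) + e_3·(-2) + e_4·(-2) + e_5·(-1) = 0
Θ: e_1·(-1) + e_2·(0) + e_3·(-1) + e_4·(-2) + e_5·(0) = 0
Solving this homogeneous linear system for the smallest-integer solution (first nonzero entry positive) gives (1, 1, 1, -1, -1).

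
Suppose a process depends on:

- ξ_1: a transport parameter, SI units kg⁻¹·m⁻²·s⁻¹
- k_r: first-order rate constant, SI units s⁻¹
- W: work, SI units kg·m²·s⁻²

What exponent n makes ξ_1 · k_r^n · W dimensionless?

-3

Balance the T exponent: (-1)·n from k_r, plus (-1) + (-2) = -3 from the rest, must sum to zero.
−n − 3 = 0, so n = -3.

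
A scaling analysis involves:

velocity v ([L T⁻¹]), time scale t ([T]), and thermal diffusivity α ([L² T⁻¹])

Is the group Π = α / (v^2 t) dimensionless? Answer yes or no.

Sum the exponent of each base dimension across the product:
  M: −2·[v]_M − [t]_M + [α]_M = −2·(0) − (0) + (0) = 0
  L: −2·[v]_L − [t]_L + [α]_L = −2·(1) − (0) + (2) = 0
  T: −2·[v]_T − [t]_T + [α]_T = −2·(-1) − (1) + (-1) = 0
  Θ: −2·[v]_Θ − [t]_Θ + [α]_Θ = −2·(0) − (0) + (0) = 0
All base exponents vanish — dimensionless.

yes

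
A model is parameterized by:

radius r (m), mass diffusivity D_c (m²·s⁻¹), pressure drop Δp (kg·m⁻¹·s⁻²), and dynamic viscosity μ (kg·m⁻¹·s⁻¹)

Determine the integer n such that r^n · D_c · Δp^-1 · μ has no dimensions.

Balance the L exponent: (1)·n from r, plus (2) − (-1) + (-1) = 2 from the rest, must sum to zero.
n + 2 = 0, so n = -2.

-2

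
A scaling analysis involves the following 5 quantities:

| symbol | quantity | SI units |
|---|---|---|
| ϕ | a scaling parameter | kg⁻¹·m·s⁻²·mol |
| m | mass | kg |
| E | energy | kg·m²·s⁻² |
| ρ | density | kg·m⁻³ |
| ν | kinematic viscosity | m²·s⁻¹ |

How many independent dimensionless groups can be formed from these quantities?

1

There are 5 variables and 4 base dimensions (M, L, T, N).
The dimension matrix has rank 4.
Independent dimensionless groups: 5 − 4 = 1.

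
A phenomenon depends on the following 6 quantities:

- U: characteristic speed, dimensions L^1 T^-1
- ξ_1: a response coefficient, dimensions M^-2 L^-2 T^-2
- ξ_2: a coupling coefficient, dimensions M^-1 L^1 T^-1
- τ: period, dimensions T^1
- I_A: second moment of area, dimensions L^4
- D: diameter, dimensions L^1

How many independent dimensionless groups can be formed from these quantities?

3

There are 6 variables and 3 base dimensions (M, L, T).
The dimension matrix has rank 3.
Independent dimensionless groups: 6 − 3 = 3.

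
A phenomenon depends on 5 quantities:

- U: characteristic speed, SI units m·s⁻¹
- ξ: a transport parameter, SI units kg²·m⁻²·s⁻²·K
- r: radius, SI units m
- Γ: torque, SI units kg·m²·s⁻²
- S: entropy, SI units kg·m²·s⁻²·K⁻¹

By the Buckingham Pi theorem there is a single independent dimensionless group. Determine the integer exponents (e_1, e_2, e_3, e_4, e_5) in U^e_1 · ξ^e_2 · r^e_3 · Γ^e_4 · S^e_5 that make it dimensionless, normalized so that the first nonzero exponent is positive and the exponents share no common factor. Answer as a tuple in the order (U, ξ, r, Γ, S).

(2, 1, 4, -3, 1)

M: e_1·(0) + e_2·(2) + e_3·(0) + e_4·(1) + e_5·(1) = 0
L: e_1·(1) + e_2·(-2) + e_3·(1) + e_4·(2) + e_5·(2) = 0
T: e_1·(-1) + e_2·(-2) + e_3·(0) + e_4·(-2) + e_5·(-2) = 0
Θ: e_1·(0) + e_2·(1) + e_3·(0) + e_4·(0) + e_5·(-1) = 0
Solving this homogeneous linear system for the smallest-integer solution (first nonzero entry positive) gives (2, 1, 4, -3, 1).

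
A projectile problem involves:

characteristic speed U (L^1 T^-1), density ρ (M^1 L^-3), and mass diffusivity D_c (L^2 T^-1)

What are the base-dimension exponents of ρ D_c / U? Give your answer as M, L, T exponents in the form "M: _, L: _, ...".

Collect each base-dimension exponent across the product:
  M: −(0) + (1) + (0) = 1
  L: −(1) + (-3) + (2) = -2
  T: −(-1) + (0) + (-1) = 0
So the dimensions are [M L⁻²].

M: 1, L: -2, T: 0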